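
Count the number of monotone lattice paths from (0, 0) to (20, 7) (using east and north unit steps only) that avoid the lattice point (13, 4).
Number of paths = 602430

Total paths from (0, 0) to (20, 7): C(27, 20) = 888030. Paths through (13, 4): (paths (0, 0) → (13, 4)) × (paths (13, 4) → (20, 7)) = C(17, 13) · C(10, 7) = 2380 · 120 = 285600. Avoidance count = 888030 − 285600 = 602430.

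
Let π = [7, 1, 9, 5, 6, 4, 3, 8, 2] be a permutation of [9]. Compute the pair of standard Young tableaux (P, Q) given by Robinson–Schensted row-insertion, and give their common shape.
P = [1, 2, 6, 8] / [3, 9] / [4] / [5] / [7];  Q = [1, 3, 5, 8] / [2, 4] / [6] / [7] / [9];  common shape = (4, 2, 1, 1, 1)

Row-insert the values π_1, π_2, … into P one at a time, bumping the leftmost entry strictly greater than the inserted value down to the next row. The recording tableau Q records, in position (i, j), the step at which that cell was added to P.
  Insert 7 (step 1): P = [7];  Q = [1]
  Insert 1 (step 2): P = [1] / [7];  Q = [1] / [2]
  Insert 9 (step 3): P = [1, 9] / [7];  Q = [1, 3] / [2]
  Insert 5 (step 4): P = [1, 5] / [7, 9];  Q = [1, 3] / [2, 4]
  Insert 6 (step 5): P = [1, 5, 6] / [7, 9];  Q = [1, 3, 5] / [2, 4]
  Insert 4 (step 6): P = [1, 4, 6] / [5, 9] / [7];  Q = [1, 3, 5] / [2, 4] / [6]
  Insert 3 (step 7): P = [1, 3, 6] / [4, 9] / [5] / [7];  Q = [1, 3, 5] / [2, 4] / [6] / [7]
  Insert 8 (step 8): P = [1, 3, 6, 8] / [4, 9] / [5] / [7];  Q = [1, 3, 5, 8] / [2, 4] / [6] / [7]
  Insert 2 (step 9): P = [1, 2, 6, 8] / [3, 9] / [4] / [5] / [7];  Q = [1, 3, 5, 8] / [2, 4] / [6] / [7] / [9]
Final shape: (4, 2, 1, 1, 1).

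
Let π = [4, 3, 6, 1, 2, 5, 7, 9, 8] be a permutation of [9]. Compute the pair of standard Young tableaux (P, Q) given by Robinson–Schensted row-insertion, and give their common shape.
P = [1, 2, 5, 7, 8] / [3, 6, 9] / [4];  Q = [1, 3, 6, 7, 8] / [2, 5, 9] / [4];  common shape = (5, 3, 1)

Row-insert the values π_1, π_2, … into P one at a time, bumping the leftmost entry strictly greater than the inserted value down to the next row. The recording tableau Q records, in position (i, j), the step at which that cell was added to P.
  Insert 4 (step 1): P = [4];  Q = [1]
  Insert 3 (step 2): P = [3] / [4];  Q = [1] / [2]
  Insert 6 (step 3): P = [3, 6] / [4];  Q = [1, 3] / [2]
  Insert 1 (step 4): P = [1, 6] / [3] / [4];  Q = [1, 3] / [2] / [4]
  Insert 2 (step 5): P = [1, 2] / [3, 6] / [4];  Q = [1, 3] / [2, 5] / [4]
  Insert 5 (step 6): P = [1, 2, 5] / [3, 6] / [4];  Q = [1, 3, 6] / [2, 5] / [4]
  Insert 7 (step 7): P = [1, 2, 5, 7] / [3, 6] / [4];  Q = [1, 3, 6, 7] / [2, 5] / [4]
  Insert 9 (step 8): P = [1, 2, 5, 7, 9] / [3, 6] / [4];  Q = [1, 3, 6, 7, 8] / [2, 5] / [4]
  Insert 8 (step 9): P = [1, 2, 5, 7, 8] / [3, 6, 9] / [4];  Q = [1, 3, 6, 7, 8] / [2, 5, 9] / [4]
Final shape: (5, 3, 1).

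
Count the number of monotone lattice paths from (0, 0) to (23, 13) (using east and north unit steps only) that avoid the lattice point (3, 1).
Number of paths = 1407618240

Total paths from (0, 0) to (23, 13): C(36, 23) = 2310789600. Paths through (3, 1): (paths (0, 0) → (3, 1)) × (paths (3, 1) → (23, 13)) = C(4, 3) · C(32, 20) = 4 · 225792840 = 903171360. Avoidance count = 2310789600 − 903171360 = 1407618240.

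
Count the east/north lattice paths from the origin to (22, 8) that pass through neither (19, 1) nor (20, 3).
Number of paths = 5814594

Inclusion–exclusion. Total paths: C(30, 22) = 5852925. Through P₁: C(20, 19)·C(10, 3) = 2400. Through P₂: C(23, 20)·C(7, 2) = 37191. Since P₁ is strictly southwest of P₂, a monotone path through both must visit P₁ then P₂; paths through both = C(20, 19)·C(3, 1)·C(7, 2) = 1260. Avoid both = 5852925 − 2400 − 37191 + 1260 = 5814594.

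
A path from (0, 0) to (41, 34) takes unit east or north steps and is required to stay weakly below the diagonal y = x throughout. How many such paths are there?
Number of paths = 478474604130676679400

By the reflection principle (André's argument), the number of monotone paths to (41, 34) with n ≤ m that never go above y = x is C(75, 41) − C(75, 42) = 2511991671686052566850 − 2033517067555375887450 = 478474604130676679400.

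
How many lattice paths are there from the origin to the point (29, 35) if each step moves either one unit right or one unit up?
Number of paths = 1388818294740297792

A monotone lattice path from (0, 0) to (29, 35) consists of 29 east steps and 35 north steps in some order, so it is determined by which 29 of the 64 steps are east. The count is C(64, 29) = 1388818294740297792.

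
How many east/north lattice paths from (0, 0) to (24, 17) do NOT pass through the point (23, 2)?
Number of paths = 151584475650

Total paths from (0, 0) to (24, 17): C(41, 24) = 151584480450. Paths through (23, 2): (paths (0, 0) → (23, 2)) × (paths (23, 2) → (24, 17)) = C(25, 23) · C(16, 1) = 300 · 16 = 4800. Avoidance count = 151584480450 − 4800 = 151584475650.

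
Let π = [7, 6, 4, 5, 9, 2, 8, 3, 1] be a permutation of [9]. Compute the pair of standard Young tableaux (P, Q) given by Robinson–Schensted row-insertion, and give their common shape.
P = [1, 3, 8] / [2, 5] / [4, 9] / [6] / [7];  Q = [1, 4, 5] / [2, 7] / [3, 8] / [6] / [9];  common shape = (3, 2, 2, 1, 1)

Row-insert the values π_1, π_2, … into P one at a time, bumping the leftmost entry strictly greater than the inserted value down to the next row. The recording tableau Q records, in position (i, j), the step at which that cell was added to P.
  Insert 7 (step 1): P = [7];  Q = [1]
  Insert 6 (step 2): P = [6] / [7];  Q = [1] / [2]
  Insert 4 (step 3): P = [4] / [6] / [7];  Q = [1] / [2] / [3]
  Insert 5 (step 4): P = [4, 5] / [6] / [7];  Q = [1, 4] / [2] / [3]
  Insert 9 (step 5): P = [4, 5, 9] / [6] / [7];  Q = [1, 4, 5] / [2] / [3]
  Insert 2 (step 6): P = [2, 5, 9] / [4] / [6] / [7];  Q = [1, 4, 5] / [2] / [3] / [6]
  Insert 8 (step 7): P = [2, 5, 8] / [4, 9] / [6] / [7];  Q = [1, 4, 5] / [2, 7] / [3] / [6]
  Insert 3 (step 8): P = [2, 3, 8] / [4, 5] / [6, 9] / [7];  Q = [1, 4, 5] / [2, 7] / [3, 8] / [6]
  Insert 1 (step 9): P = [1, 3, 8] / [2, 5] / [4, 9] / [6] / [7];  Q = [1, 4, 5] / [2, 7] / [3, 8] / [6] / [9]
Final shape: (3, 2, 2, 1, 1).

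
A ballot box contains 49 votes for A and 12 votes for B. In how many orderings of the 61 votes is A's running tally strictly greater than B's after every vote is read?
Strict-lead orderings = 1056658719675

Total orderings of the 61 votes with 49 for A: C(61, 49) = 1742058970275. By the Bertrand ballot formula (Cycle Lemma / reflection principle), the number of orderings in which A is strictly ahead of B throughout is (p − q)/(p + q) · C(p + q, p) = (49 − 12)/(49 + 12) · 1742058970275 = 1056658719675.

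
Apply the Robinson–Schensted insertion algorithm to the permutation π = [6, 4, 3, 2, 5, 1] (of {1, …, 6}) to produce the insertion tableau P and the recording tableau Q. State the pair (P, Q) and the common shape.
P = [1, 5] / [2] / [3] / [4] / [6];  Q = [1, 5] / [2] / [3] / [4] / [6];  common shape = (2, 1, 1, 1, 1)

Row-insert the values π_1, π_2, … into P one at a time, bumping the leftmost entry strictly greater than the inserted value down to the next row. The recording tableau Q records, in position (i, j), the step at which that cell was added to P.
  Insert 6 (step 1): P = [6];  Q = [1]
  Insert 4 (step 2): P = [4] / [6];  Q = [1] / [2]
  Insert 3 (step 3): P = [3] / [4] / [6];  Q = [1] / [2] / [3]
  Insert 2 (step 4): P = [2] / [3] / [4] / [6];  Q = [1] / [2] / [3] / [4]
  Insert 5 (step 5): P = [2, 5] / [3] / [4] / [6];  Q = [1, 5] / [2] / [3] / [4]
  Insert 1 (step 6): P = [1, 5] / [2] / [3] / [4] / [6];  Q = [1, 5] / [2] / [3] / [4] / [6]
Final shape: (2, 1, 1, 1, 1).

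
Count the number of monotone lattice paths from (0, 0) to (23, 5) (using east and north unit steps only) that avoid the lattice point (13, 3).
Number of paths = 61320

Total paths from (0, 0) to (23, 5): C(28, 23) = 98280. Paths through (13, 3): (paths (0, 0) → (13, 3)) × (paths (13, 3) → (23, 5)) = C(16, 13) · C(12, 10) = 560 · 66 = 36960. Avoidance count = 98280 − 36960 = 61320.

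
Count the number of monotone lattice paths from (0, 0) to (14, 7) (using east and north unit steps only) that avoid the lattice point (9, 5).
Number of paths = 74238

Total paths from (0, 0) to (14, 7): C(21, 14) = 116280. Paths through (9, 5): (paths (0, 0) → (9, 5)) × (paths (9, 5) → (14, 7)) = C(14, 9) · C(7, 5) = 2002 · 21 = 42042. Avoidance count = 116280 − 42042 = 74238.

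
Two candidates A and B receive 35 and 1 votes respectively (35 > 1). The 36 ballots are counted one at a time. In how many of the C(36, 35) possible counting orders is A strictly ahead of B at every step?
Strict-lead orderings = 34

Total orderings of the 36 votes with 35 for A: C(36, 35) = 36. By the Bertrand ballot formula (Cycle Lemma / reflection principle), the number of orderings in which A is strictly ahead of B throughout is (p − q)/(p + q) · C(p + q, p) = (35 − 1)/(35 + 1) · 36 = 34.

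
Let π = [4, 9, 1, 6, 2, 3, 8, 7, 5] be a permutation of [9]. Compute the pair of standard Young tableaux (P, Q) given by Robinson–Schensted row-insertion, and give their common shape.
P = [1, 2, 3, 5] / [4, 6, 7] / [8] / [9];  Q = [1, 2, 6, 7] / [3, 4, 8] / [5] / [9];  common shape = (4, 3, 1, 1)

Row-insert the values π_1, π_2, … into P one at a time, bumping the leftmost entry strictly greater than the inserted value down to the next row. The recording tableau Q records, in position (i, j), the step at which that cell was added to P.
  Insert 4 (step 1): P = [4];  Q = [1]
  Insert 9 (step 2): P = [4, 9];  Q = [1, 2]
  Insert 1 (step 3): P = [1, 9] / [4];  Q = [1, 2] / [3]
  Insert 6 (step 4): P = [1, 6] / [4, 9];  Q = [1, 2] / [3, 4]
  Insert 2 (step 5): P = [1, 2] / [4, 6] / [9];  Q = [1, 2] / [3, 4] / [5]
  Insert 3 (step 6): P = [1, 2, 3] / [4, 6] / [9];  Q = [1, 2, 6] / [3, 4] / [5]
  Insert 8 (step 7): P = [1, 2, 3, 8] / [4, 6] / [9];  Q = [1, 2, 6, 7] / [3, 4] / [5]
  Insert 7 (step 8): P = [1, 2, 3, 7] / [4, 6, 8] / [9];  Q = [1, 2, 6, 7] / [3, 4, 8] / [5]
  Insert 5 (step 9): P = [1, 2, 3, 5] / [4, 6, 7] / [8] / [9];  Q = [1, 2, 6, 7] / [3, 4, 8] / [5] / [9]
Final shape: (4, 3, 1, 1).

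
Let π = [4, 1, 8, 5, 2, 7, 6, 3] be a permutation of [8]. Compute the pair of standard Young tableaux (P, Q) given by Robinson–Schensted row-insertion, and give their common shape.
P = [1, 2, 3] / [4, 5, 6] / [7] / [8];  Q = [1, 3, 6] / [2, 4, 7] / [5] / [8];  common shape = (3, 3, 1, 1)

Row-insert the values π_1, π_2, … into P one at a time, bumping the leftmost entry strictly greater than the inserted value down to the next row. The recording tableau Q records, in position (i, j), the step at which that cell was added to P.
  Insert 4 (step 1): P = [4];  Q = [1]
  Insert 1 (step 2): P = [1] / [4];  Q = [1] / [2]
  Insert 8 (step 3): P = [1, 8] / [4];  Q = [1, 3] / [2]
  Insert 5 (step 4): P = [1, 5] / [4, 8];  Q = [1, 3] / [2, 4]
  Insert 2 (step 5): P = [1, 2] / [4, 5] / [8];  Q = [1, 3] / [2, 4] / [5]
  Insert 7 (step 6): P = [1, 2, 7] / [4, 5] / [8];  Q = [1, 3, 6] / [2, 4] / [5]
  Insert 6 (step 7): P = [1, 2, 6] / [4, 5, 7] / [8];  Q = [1, 3, 6] / [2, 4, 7] / [5]
  Insert 3 (step 8): P = [1, 2, 3] / [4, 5, 6] / [7] / [8];  Q = [1, 3, 6] / [2, 4, 7] / [5] / [8]
Final shape: (3, 3, 1, 1).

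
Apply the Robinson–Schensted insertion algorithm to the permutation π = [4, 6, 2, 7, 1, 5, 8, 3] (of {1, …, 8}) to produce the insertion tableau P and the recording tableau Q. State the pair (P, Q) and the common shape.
P = [1, 3, 7, 8] / [2, 5] / [4, 6];  Q = [1, 2, 4, 7] / [3, 6] / [5, 8];  common shape = (4, 2, 2)

Row-insert the values π_1, π_2, … into P one at a time, bumping the leftmost entry strictly greater than the inserted value down to the next row. The recording tableau Q records, in position (i, j), the step at which that cell was added to P.
  Insert 4 (step 1): P = [4];  Q = [1]
  Insert 6 (step 2): P = [4, 6];  Q = [1, 2]
  Insert 2 (step 3): P = [2, 6] / [4];  Q = [1, 2] / [3]
  Insert 7 (step 4): P = [2, 6, 7] / [4];  Q = [1, 2, 4] / [3]
  Insert 1 (step 5): P = [1, 6, 7] / [2] / [4];  Q = [1, 2, 4] / [3] / [5]
  Insert 5 (step 6): P = [1, 5, 7] / [2, 6] / [4];  Q = [1, 2, 4] / [3, 6] / [5]
  Insert 8 (step 7): P = [1, 5, 7, 8] / [2, 6] / [4];  Q = [1, 2, 4, 7] / [3, 6] / [5]
  Insert 3 (step 8): P = [1, 3, 7, 8] / [2, 5] / [4, 6];  Q = [1, 2, 4, 7] / [3, 6] / [5, 8]
Final shape: (4, 2, 2).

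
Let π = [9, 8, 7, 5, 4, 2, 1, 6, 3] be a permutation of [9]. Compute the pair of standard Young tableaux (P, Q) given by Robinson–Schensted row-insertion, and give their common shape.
P = [1, 3] / [2, 6] / [4] / [5] / [7] / [8] / [9];  Q = [1, 8] / [2, 9] / [3] / [4] / [5] / [6] / [7];  common shape = (2, 2, 1, 1, 1, 1, 1)

Row-insert the values π_1, π_2, … into P one at a time, bumping the leftmost entry strictly greater than the inserted value down to the next row. The recording tableau Q records, in position (i, j), the step at which that cell was added to P.
  Insert 9 (step 1): P = [9];  Q = [1]
  Insert 8 (step 2): P = [8] / [9];  Q = [1] / [2]
  Insert 7 (step 3): P = [7] / [8] / [9];  Q = [1] / [2] / [3]
  Insert 5 (step 4): P = [5] / [7] / [8] / [9];  Q = [1] / [2] / [3] / [4]
  Insert 4 (step 5): P = [4] / [5] / [7] / [8] / [9];  Q = [1] / [2] / [3] / [4] / [5]
  Insert 2 (step 6): P = [2] / [4] / [5] / [7] / [8] / [9];  Q = [1] / [2] / [3] / [4] / [5] / [6]
  Insert 1 (step 7): P = [1] / [2] / [4] / [5] / [7] / [8] / [9];  Q = [1] / [2] / [3] / [4] / [5] / [6] / [7]
  Insert 6 (step 8): P = [1, 6] / [2] / [4] / [5] / [7] / [8] / [9];  Q = [1, 8] / [2] / [3] / [4] / [5] / [6] / [7]
  Insert 3 (step 9): P = [1, 3] / [2, 6] / [4] / [5] / [7] / [8] / [9];  Q = [1, 8] / [2, 9] / [3] / [4] / [5] / [6] / [7]
Final shape: (2, 2, 1, 1, 1, 1, 1).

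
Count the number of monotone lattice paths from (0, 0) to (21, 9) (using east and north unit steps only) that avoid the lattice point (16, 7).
Number of paths = 9158853

Total paths from (0, 0) to (21, 9): C(30, 21) = 14307150. Paths through (16, 7): (paths (0, 0) → (16, 7)) × (paths (16, 7) → (21, 9)) = C(23, 16) · C(7, 5) = 245157 · 21 = 5148297. Avoidance count = 14307150 − 5148297 = 9158853.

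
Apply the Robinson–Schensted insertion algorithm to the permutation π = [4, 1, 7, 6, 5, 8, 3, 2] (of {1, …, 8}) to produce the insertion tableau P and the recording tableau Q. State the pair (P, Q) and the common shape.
P = [1, 2, 8] / [3, 5] / [4] / [6] / [7];  Q = [1, 3, 6] / [2, 4] / [5] / [7] / [8];  common shape = (3, 2, 1, 1, 1)

Row-insert the values π_1, π_2, … into P one at a time, bumping the leftmost entry strictly greater than the inserted value down to the next row. The recording tableau Q records, in position (i, j), the step at which that cell was added to P.
  Insert 4 (step 1): P = [4];  Q = [1]
  Insert 1 (step 2): P = [1] / [4];  Q = [1] / [2]
  Insert 7 (step 3): P = [1, 7] / [4];  Q = [1, 3] / [2]
  Insert 6 (step 4): P = [1, 6] / [4, 7];  Q = [1, 3] / [2, 4]
  Insert 5 (step 5): P = [1, 5] / [4, 6] / [7];  Q = [1, 3] / [2, 4] / [5]
  Insert 8 (step 6): P = [1, 5, 8] / [4, 6] / [7];  Q = [1, 3, 6] / [2, 4] / [5]
  Insert 3 (step 7): P = [1, 3, 8] / [4, 5] / [6] / [7];  Q = [1, 3, 6] / [2, 4] / [5] / [7]
  Insert 2 (step 8): P = [1, 2, 8] / [3, 5] / [4] / [6] / [7];  Q = [1, 3, 6] / [2, 4] / [5] / [7] / [8]
Final shape: (3, 2, 1, 1, 1).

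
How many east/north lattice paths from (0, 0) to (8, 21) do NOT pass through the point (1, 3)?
Number of paths = 2369345

Total paths from (0, 0) to (8, 21): C(29, 8) = 4292145. Paths through (1, 3): (paths (0, 0) → (1, 3)) × (paths (1, 3) → (8, 21)) = C(4, 1) · C(25, 7) = 4 · 480700 = 1922800. Avoidance count = 4292145 − 1922800 = 2369345.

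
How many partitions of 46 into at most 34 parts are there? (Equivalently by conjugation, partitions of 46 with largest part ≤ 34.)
p(46, parts ≤ 34) = 105363

Use the recurrence p(n, m) = p(n, m−1) + p(n−m, m): either the largest part is < m (count p(n, m−1)) or the largest part is exactly m (remove one copy of m, count p(n−m, m)). With p(0, ·) = 1 this gives p(46, parts ≤ 34) = 105363. (By conjugating Young diagrams, this also counts partitions of 46 into at most 34 parts.)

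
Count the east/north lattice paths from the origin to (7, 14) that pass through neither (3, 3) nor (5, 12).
Number of paths = 58452

Inclusion–exclusion. Total paths: C(21, 7) = 116280. Through P₁: C(6, 3)·C(15, 4) = 27300. Through P₂: C(17, 5)·C(4, 2) = 37128. Since P₁ is strictly southwest of P₂, a monotone path through both must visit P₁ then P₂; paths through both = C(6, 3)·C(11, 2)·C(4, 2) = 6600. Avoid both = 116280 − 27300 − 37128 + 6600 = 58452.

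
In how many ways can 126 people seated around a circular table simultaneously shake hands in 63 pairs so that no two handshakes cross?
C_63 = 94295850558771979787935384946380125

These noncrossing handshakes are counted by the Catalan number C_n = (1/(n + 1)) · C(2n, n). For n = 63: C_63 = (1/64) · C(126, 63) = 6034934435761406706427864636568328000/64 = 94295850558771979787935384946380125.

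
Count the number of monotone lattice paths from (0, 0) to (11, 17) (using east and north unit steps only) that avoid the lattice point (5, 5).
Number of paths = 16796052

Total paths from (0, 0) to (11, 17): C(28, 11) = 21474180. Paths through (5, 5): (paths (0, 0) → (5, 5)) × (paths (5, 5) → (11, 17)) = C(10, 5) · C(18, 6) = 252 · 18564 = 4678128. Avoidance count = 21474180 − 4678128 = 16796052.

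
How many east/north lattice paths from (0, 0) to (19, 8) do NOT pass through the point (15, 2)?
Number of paths = 2191515

Total paths from (0, 0) to (19, 8): C(27, 19) = 2220075. Paths through (15, 2): (paths (0, 0) → (15, 2)) × (paths (15, 2) → (19, 8)) = C(17, 15) · C(10, 4) = 136 · 210 = 28560. Avoidance count = 2220075 − 28560 = 2191515.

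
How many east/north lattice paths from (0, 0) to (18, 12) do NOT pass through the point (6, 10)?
Number of paths = 85764497

Total paths from (0, 0) to (18, 12): C(30, 18) = 86493225. Paths through (6, 10): (paths (0, 0) → (6, 10)) × (paths (6, 10) → (18, 12)) = C(16, 6) · C(14, 12) = 8008 · 91 = 728728. Avoidance count = 86493225 − 728728 = 85764497.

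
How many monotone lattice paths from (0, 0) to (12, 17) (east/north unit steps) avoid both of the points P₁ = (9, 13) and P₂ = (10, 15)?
Number of paths = 23827235

Inclusion–exclusion. Total paths: C(29, 12) = 51895935. Through P₁: C(22, 9)·C(7, 3) = 17409700. Through P₂: C(25, 10)·C(4, 2) = 19612560. Since P₁ is strictly southwest of P₂, a monotone path through both must visit P₁ then P₂; paths through both = C(22, 9)·C(3, 1)·C(4, 2) = 8953560. Avoid both = 51895935 − 17409700 − 19612560 + 8953560 = 23827235.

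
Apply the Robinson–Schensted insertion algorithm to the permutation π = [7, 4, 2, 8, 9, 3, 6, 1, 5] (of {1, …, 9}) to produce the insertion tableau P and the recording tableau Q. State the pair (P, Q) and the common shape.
P = [1, 3, 5] / [2, 6, 9] / [4, 8] / [7];  Q = [1, 4, 5] / [2, 6, 7] / [3, 9] / [8];  common shape = (3, 3, 2, 1)

Row-insert the values π_1, π_2, … into P one at a time, bumping the leftmost entry strictly greater than the inserted value down to the next row. The recording tableau Q records, in position (i, j), the step at which that cell was added to P.
  Insert 7 (step 1): P = [7];  Q = [1]
  Insert 4 (step 2): P = [4] / [7];  Q = [1] / [2]
  Insert 2 (step 3): P = [2] / [4] / [7];  Q = [1] / [2] / [3]
  Insert 8 (step 4): P = [2, 8] / [4] / [7];  Q = [1, 4] / [2] / [3]
  Insert 9 (step 5): P = [2, 8, 9] / [4] / [7];  Q = [1, 4, 5] / [2] / [3]
  Insert 3 (step 6): P = [2, 3, 9] / [4, 8] / [7];  Q = [1, 4, 5] / [2, 6] / [3]
  Insert 6 (step 7): P = [2, 3, 6] / [4, 8, 9] / [7];  Q = [1, 4, 5] / [2, 6, 7] / [3]
  Insert 1 (step 8): P = [1, 3, 6] / [2, 8, 9] / [4] / [7];  Q = [1, 4, 5] / [2, 6, 7] / [3] / [8]
  Insert 5 (step 9): P = [1, 3, 5] / [2, 6, 9] / [4, 8] / [7];  Q = [1, 4, 5] / [2, 6, 7] / [3, 9] / [8]
Final shape: (3, 3, 2, 1).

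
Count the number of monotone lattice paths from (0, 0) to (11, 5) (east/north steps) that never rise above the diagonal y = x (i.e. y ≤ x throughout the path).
Number of paths = 2548

By the reflection principle (André's argument), the number of monotone paths to (11, 5) with n ≤ m that never go above y = x is C(16, 11) − C(16, 12) = 4368 − 1820 = 2548.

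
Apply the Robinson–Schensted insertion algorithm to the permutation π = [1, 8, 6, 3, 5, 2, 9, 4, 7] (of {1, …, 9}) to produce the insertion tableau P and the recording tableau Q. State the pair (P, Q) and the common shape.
P = [1, 2, 4, 7] / [3, 5, 9] / [6] / [8];  Q = [1, 2, 5, 7] / [3, 8, 9] / [4] / [6];  common shape = (4, 3, 1, 1)

Row-insert the values π_1, π_2, … into P one at a time, bumping the leftmost entry strictly greater than the inserted value down to the next row. The recording tableau Q records, in position (i, j), the step at which that cell was added to P.
  Insert 1 (step 1): P = [1];  Q = [1]
  Insert 8 (step 2): P = [1, 8];  Q = [1, 2]
  Insert 6 (step 3): P = [1, 6] / [8];  Q = [1, 2] / [3]
  Insert 3 (step 4): P = [1, 3] / [6] / [8];  Q = [1, 2] / [3] / [4]
  Insert 5 (step 5): P = [1, 3, 5] / [6] / [8];  Q = [1, 2, 5] / [3] / [4]
  Insert 2 (step 6): P = [1, 2, 5] / [3] / [6] / [8];  Q = [1, 2, 5] / [3] / [4] / [6]
  Insert 9 (step 7): P = [1, 2, 5, 9] / [3] / [6] / [8];  Q = [1, 2, 5, 7] / [3] / [4] / [6]
  Insert 4 (step 8): P = [1, 2, 4, 9] / [3, 5] / [6] / [8];  Q = [1, 2, 5, 7] / [3, 8] / [4] / [6]
  Insert 7 (step 9): P = [1, 2, 4, 7] / [3, 5, 9] / [6] / [8];  Q = [1, 2, 5, 7] / [3, 8, 9] / [4] / [6]
Final shape: (4, 3, 1, 1).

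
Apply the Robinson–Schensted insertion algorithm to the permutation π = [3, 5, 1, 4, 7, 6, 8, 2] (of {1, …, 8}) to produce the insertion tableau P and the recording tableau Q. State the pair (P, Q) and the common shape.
P = [1, 2, 6, 8] / [3, 4, 7] / [5];  Q = [1, 2, 5, 7] / [3, 4, 6] / [8];  common shape = (4, 3, 1)

Row-insert the values π_1, π_2, … into P one at a time, bumping the leftmost entry strictly greater than the inserted value down to the next row. The recording tableau Q records, in position (i, j), the step at which that cell was added to P.
  Insert 3 (step 1): P = [3];  Q = [1]
  Insert 5 (step 2): P = [3, 5];  Q = [1, 2]
  Insert 1 (step 3): P = [1, 5] / [3];  Q = [1, 2] / [3]
  Insert 4 (step 4): P = [1, 4] / [3, 5];  Q = [1, 2] / [3, 4]
  Insert 7 (step 5): P = [1, 4, 7] / [3, 5];  Q = [1, 2, 5] / [3, 4]
  Insert 6 (step 6): P = [1, 4, 6] / [3, 5, 7];  Q = [1, 2, 5] / [3, 4, 6]
  Insert 8 (step 7): P = [1, 4, 6, 8] / [3, 5, 7];  Q = [1, 2, 5, 7] / [3, 4, 6]
  Insert 2 (step 8): P = [1, 2, 6, 8] / [3, 4, 7] / [5];  Q = [1, 2, 5, 7] / [3, 4, 6] / [8]
Final shape: (4, 3, 1).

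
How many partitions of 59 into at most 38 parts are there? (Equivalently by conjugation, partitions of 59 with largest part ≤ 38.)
p(59, parts ≤ 38) = 829106

Use the recurrence p(n, m) = p(n, m−1) + p(n−m, m): either the largest part is < m (count p(n, m−1)) or the largest part is exactly m (remove one copy of m, count p(n−m, m)). With p(0, ·) = 1 this gives p(59, parts ≤ 38) = 829106. (By conjugating Young diagrams, this also counts partitions of 59 into at most 38 parts.)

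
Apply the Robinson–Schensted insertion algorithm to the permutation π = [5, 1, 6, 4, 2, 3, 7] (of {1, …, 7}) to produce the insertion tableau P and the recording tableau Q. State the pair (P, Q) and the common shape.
P = [1, 2, 3, 7] / [4, 6] / [5];  Q = [1, 3, 6, 7] / [2, 4] / [5];  common shape = (4, 2, 1)

Row-insert the values π_1, π_2, … into P one at a time, bumping the leftmost entry strictly greater than the inserted value down to the next row. The recording tableau Q records, in position (i, j), the step at which that cell was added to P.
  Insert 5 (step 1): P = [5];  Q = [1]
  Insert 1 (step 2): P = [1] / [5];  Q = [1] / [2]
  Insert 6 (step 3): P = [1, 6] / [5];  Q = [1, 3] / [2]
  Insert 4 (step 4): P = [1, 4] / [5, 6];  Q = [1, 3] / [2, 4]
  Insert 2 (step 5): P = [1, 2] / [4, 6] / [5];  Q = [1, 3] / [2, 4] / [5]
  Insert 3 (step 6): P = [1, 2, 3] / [4, 6] / [5];  Q = [1, 3, 6] / [2, 4] / [5]
  Insert 7 (step 7): P = [1, 2, 3, 7] / [4, 6] / [5];  Q = [1, 3, 6, 7] / [2, 4] / [5]
Final shape: (4, 2, 1).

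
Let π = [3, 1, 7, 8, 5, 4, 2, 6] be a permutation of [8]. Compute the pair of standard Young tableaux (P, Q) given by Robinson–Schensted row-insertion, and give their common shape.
P = [1, 2, 6] / [3, 4, 8] / [5] / [7];  Q = [1, 3, 4] / [2, 5, 8] / [6] / [7];  common shape = (3, 3, 1, 1)

Row-insert the values π_1, π_2, … into P one at a time, bumping the leftmost entry strictly greater than the inserted value down to the next row. The recording tableau Q records, in position (i, j), the step at which that cell was added to P.
  Insert 3 (step 1): P = [3];  Q = [1]
  Insert 1 (step 2): P = [1] / [3];  Q = [1] / [2]
  Insert 7 (step 3): P = [1, 7] / [3];  Q = [1, 3] / [2]
  Insert 8 (step 4): P = [1, 7, 8] / [3];  Q = [1, 3, 4] / [2]
  Insert 5 (step 5): P = [1, 5, 8] / [3, 7];  Q = [1, 3, 4] / [2, 5]
  Insert 4 (step 6): P = [1, 4, 8] / [3, 5] / [7];  Q = [1, 3, 4] / [2, 5] / [6]
  Insert 2 (step 7): P = [1, 2, 8] / [3, 4] / [5] / [7];  Q = [1, 3, 4] / [2, 5] / [6] / [7]
  Insert 6 (step 8): P = [1, 2, 6] / [3, 4, 8] / [5] / [7];  Q = [1, 3, 4] / [2, 5, 8] / [6] / [7]
Final shape: (3, 3, 1, 1).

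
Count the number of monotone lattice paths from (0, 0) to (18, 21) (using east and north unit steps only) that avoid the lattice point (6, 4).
Number of paths = 51460997640

Total paths from (0, 0) to (18, 21): C(39, 18) = 62359143990. Paths through (6, 4): (paths (0, 0) → (6, 4)) × (paths (6, 4) → (18, 21)) = C(10, 6) · C(29, 12) = 210 · 51895935 = 10898146350. Avoidance count = 62359143990 − 10898146350 = 51460997640.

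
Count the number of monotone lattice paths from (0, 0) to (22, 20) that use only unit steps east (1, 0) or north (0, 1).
Number of paths = 513791607420

A monotone lattice path from (0, 0) to (22, 20) consists of 22 east steps and 20 north steps in some order, so it is determined by which 22 of the 42 steps are east. The count is C(42, 22) = 513791607420.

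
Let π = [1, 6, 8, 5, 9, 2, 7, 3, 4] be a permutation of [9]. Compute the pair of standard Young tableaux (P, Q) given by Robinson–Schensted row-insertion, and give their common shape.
P = [1, 2, 3, 4] / [5, 7, 9] / [6, 8];  Q = [1, 2, 3, 5] / [4, 7, 9] / [6, 8];  common shape = (4, 3, 2)

Row-insert the values π_1, π_2, … into P one at a time, bumping the leftmost entry strictly greater than the inserted value down to the next row. The recording tableau Q records, in position (i, j), the step at which that cell was added to P.
  Insert 1 (step 1): P = [1];  Q = [1]
  Insert 6 (step 2): P = [1, 6];  Q = [1, 2]
  Insert 8 (step 3): P = [1, 6, 8];  Q = [1, 2, 3]
  Insert 5 (step 4): P = [1, 5, 8] / [6];  Q = [1, 2, 3] / [4]
  Insert 9 (step 5): P = [1, 5, 8, 9] / [6];  Q = [1, 2, 3, 5] / [4]
  Insert 2 (step 6): P = [1, 2, 8, 9] / [5] / [6];  Q = [1, 2, 3, 5] / [4] / [6]
  Insert 7 (step 7): P = [1, 2, 7, 9] / [5, 8] / [6];  Q = [1, 2, 3, 5] / [4, 7] / [6]
  Insert 3 (step 8): P = [1, 2, 3, 9] / [5, 7] / [6, 8];  Q = [1, 2, 3, 5] / [4, 7] / [6, 8]
  Insert 4 (step 9): P = [1, 2, 3, 4] / [5, 7, 9] / [6, 8];  Q = [1, 2, 3, 5] / [4, 7, 9] / [6, 8]
Final shape: (4, 3, 2).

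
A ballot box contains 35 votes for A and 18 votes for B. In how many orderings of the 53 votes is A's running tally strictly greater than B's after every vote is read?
Strict-lead orderings = 20726389004230

Total orderings of the 53 votes with 35 for A: C(53, 35) = 64617565719070. By the Bertrand ballot formula (Cycle Lemma / reflection principle), the number of orderings in which A is strictly ahead of B throughout is (p − q)/(p + q) · C(p + q, p) = (35 − 18)/(35 + 18) · 64617565719070 = 20726389004230.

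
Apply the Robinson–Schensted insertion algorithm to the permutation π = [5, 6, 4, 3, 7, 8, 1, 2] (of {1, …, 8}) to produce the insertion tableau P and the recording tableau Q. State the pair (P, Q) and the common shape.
P = [1, 2, 7, 8] / [3, 6] / [4] / [5];  Q = [1, 2, 5, 6] / [3, 8] / [4] / [7];  common shape = (4, 2, 1, 1)

Row-insert the values π_1, π_2, … into P one at a time, bumping the leftmost entry strictly greater than the inserted value down to the next row. The recording tableau Q records, in position (i, j), the step at which that cell was added to P.
  Insert 5 (step 1): P = [5];  Q = [1]
  Insert 6 (step 2): P = [5, 6];  Q = [1, 2]
  Insert 4 (step 3): P = [4, 6] / [5];  Q = [1, 2] / [3]
  Insert 3 (step 4): P = [3, 6] / [4] / [5];  Q = [1, 2] / [3] / [4]
  Insert 7 (step 5): P = [3, 6, 7] / [4] / [5];  Q = [1, 2, 5] / [3] / [4]
  Insert 8 (step 6): P = [3, 6, 7, 8] / [4] / [5];  Q = [1, 2, 5, 6] / [3] / [4]
  Insert 1 (step 7): P = [1, 6, 7, 8] / [3] / [4] / [5];  Q = [1, 2, 5, 6] / [3] / [4] / [7]
  Insert 2 (step 8): P = [1, 2, 7, 8] / [3, 6] / [4] / [5];  Q = [1, 2, 5, 6] / [3, 8] / [4] / [7]
Final shape: (4, 2, 1, 1).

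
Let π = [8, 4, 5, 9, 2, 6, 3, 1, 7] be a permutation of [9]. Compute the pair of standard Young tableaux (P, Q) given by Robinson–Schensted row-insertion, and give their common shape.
P = [1, 3, 6, 7] / [2, 5] / [4, 9] / [8];  Q = [1, 3, 4, 9] / [2, 6] / [5, 7] / [8];  common shape = (4, 2, 2, 1)

Row-insert the values π_1, π_2, … into P one at a time, bumping the leftmost entry strictly greater than the inserted value down to the next row. The recording tableau Q records, in position (i, j), the step at which that cell was added to P.
  Insert 8 (step 1): P = [8];  Q = [1]
  Insert 4 (step 2): P = [4] / [8];  Q = [1] / [2]
  Insert 5 (step 3): P = [4, 5] / [8];  Q = [1, 3] / [2]
  Insert 9 (step 4): P = [4, 5, 9] / [8];  Q = [1, 3, 4] / [2]
  Insert 2 (step 5): P = [2, 5, 9] / [4] / [8];  Q = [1, 3, 4] / [2] / [5]
  Insert 6 (step 6): P = [2, 5, 6] / [4, 9] / [8];  Q = [1, 3, 4] / [2, 6] / [5]
  Insert 3 (step 7): P = [2, 3, 6] / [4, 5] / [8, 9];  Q = [1, 3, 4] / [2, 6] / [5, 7]
  Insert 1 (step 8): P = [1, 3, 6] / [2, 5] / [4, 9] / [8];  Q = [1, 3, 4] / [2, 6] / [5, 7] / [8]
  Insert 7 (step 9): P = [1, 3, 6, 7] / [2, 5] / [4, 9] / [8];  Q = [1, 3, 4, 9] / [2, 6] / [5, 7] / [8]
Final shape: (4, 2, 2, 1).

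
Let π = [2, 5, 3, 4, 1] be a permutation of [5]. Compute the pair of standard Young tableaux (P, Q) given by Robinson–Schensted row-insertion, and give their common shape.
P = [1, 3, 4] / [2] / [5];  Q = [1, 2, 4] / [3] / [5];  common shape = (3, 1, 1)

Row-insert the values π_1, π_2, … into P one at a time, bumping the leftmost entry strictly greater than the inserted value down to the next row. The recording tableau Q records, in position (i, j), the step at which that cell was added to P.
  Insert 2 (step 1): P = [2];  Q = [1]
  Insert 5 (step 2): P = [2, 5];  Q = [1, 2]
  Insert 3 (step 3): P = [2, 3] / [5];  Q = [1, 2] / [3]
  Insert 4 (step 4): P = [2, 3, 4] / [5];  Q = [1, 2, 4] / [3]
  Insert 1 (step 5): P = [1, 3, 4] / [2] / [5];  Q = [1, 2, 4] / [3] / [5]
Final shape: (3, 1, 1).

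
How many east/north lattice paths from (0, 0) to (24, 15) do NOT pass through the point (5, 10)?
Number of paths = 25013201148

Total paths from (0, 0) to (24, 15): C(39, 24) = 25140840660. Paths through (5, 10): (paths (0, 0) → (5, 10)) × (paths (5, 10) → (24, 15)) = C(15, 5) · C(24, 19) = 3003 · 42504 = 127639512. Avoidance count = 25140840660 − 127639512 = 25013201148.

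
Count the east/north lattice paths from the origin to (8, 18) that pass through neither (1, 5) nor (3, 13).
Number of paths = 1024075

Inclusion–exclusion. Total paths: C(26, 8) = 1562275. Through P₁: C(6, 1)·C(20, 7) = 465120. Through P₂: C(16, 3)·C(10, 5) = 141120. Since P₁ is strictly southwest of P₂, a monotone path through both must visit P₁ then P₂; paths through both = C(6, 1)·C(10, 2)·C(10, 5) = 68040. Avoid both = 1562275 − 465120 − 141120 + 68040 = 1024075.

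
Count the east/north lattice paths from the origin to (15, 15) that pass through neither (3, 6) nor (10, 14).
Number of paths = 121903104

Inclusion–exclusion. Total paths: C(30, 15) = 155117520. Through P₁: C(9, 3)·C(21, 12) = 24690120. Through P₂: C(24, 10)·C(6, 5) = 11767536. Since P₁ is strictly southwest of P₂, a monotone path through both must visit P₁ then P₂; paths through both = C(9, 3)·C(15, 7)·C(6, 5) = 3243240. Avoid both = 155117520 − 24690120 − 11767536 + 3243240 = 121903104.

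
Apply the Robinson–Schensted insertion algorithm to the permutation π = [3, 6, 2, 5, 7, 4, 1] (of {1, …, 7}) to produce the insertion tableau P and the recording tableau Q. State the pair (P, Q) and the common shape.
P = [1, 4, 7] / [2, 5] / [3] / [6];  Q = [1, 2, 5] / [3, 4] / [6] / [7];  common shape = (3, 2, 1, 1)

Row-insert the values π_1, π_2, … into P one at a time, bumping the leftmost entry strictly greater than the inserted value down to the next row. The recording tableau Q records, in position (i, j), the step at which that cell was added to P.
  Insert 3 (step 1): P = [3];  Q = [1]
  Insert 6 (step 2): P = [3, 6];  Q = [1, 2]
  Insert 2 (step 3): P = [2, 6] / [3];  Q = [1, 2] / [3]
  Insert 5 (step 4): P = [2, 5] / [3, 6];  Q = [1, 2] / [3, 4]
  Insert 7 (step 5): P = [2, 5, 7] / [3, 6];  Q = [1, 2, 5] / [3, 4]
  Insert 4 (step 6): P = [2, 4, 7] / [3, 5] / [6];  Q = [1, 2, 5] / [3, 4] / [6]
  Insert 1 (step 7): P = [1, 4, 7] / [2, 5] / [3] / [6];  Q = [1, 2, 5] / [3, 4] / [6] / [7]
Final shape: (3, 2, 1, 1).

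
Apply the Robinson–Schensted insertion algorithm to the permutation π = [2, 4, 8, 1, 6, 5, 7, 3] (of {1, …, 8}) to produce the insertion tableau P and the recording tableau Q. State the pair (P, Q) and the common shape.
P = [1, 3, 5, 7] / [2, 4] / [6] / [8];  Q = [1, 2, 3, 7] / [4, 5] / [6] / [8];  common shape = (4, 2, 1, 1)

Row-insert the values π_1, π_2, … into P one at a time, bumping the leftmost entry strictly greater than the inserted value down to the next row. The recording tableau Q records, in position (i, j), the step at which that cell was added to P.
  Insert 2 (step 1): P = [2];  Q = [1]
  Insert 4 (step 2): P = [2, 4];  Q = [1, 2]
  Insert 8 (step 3): P = [2, 4, 8];  Q = [1, 2, 3]
  Insert 1 (step 4): P = [1, 4, 8] / [2];  Q = [1, 2, 3] / [4]
  Insert 6 (step 5): P = [1, 4, 6] / [2, 8];  Q = [1, 2, 3] / [4, 5]
  Insert 5 (step 6): P = [1, 4, 5] / [2, 6] / [8];  Q = [1, 2, 3] / [4, 5] / [6]
  Insert 7 (step 7): P = [1, 4, 5, 7] / [2, 6] / [8];  Q = [1, 2, 3, 7] / [4, 5] / [6]
  Insert 3 (step 8): P = [1, 3, 5, 7] / [2, 4] / [6] / [8];  Q = [1, 2, 3, 7] / [4, 5] / [6] / [8]
Final shape: (4, 2, 1, 1).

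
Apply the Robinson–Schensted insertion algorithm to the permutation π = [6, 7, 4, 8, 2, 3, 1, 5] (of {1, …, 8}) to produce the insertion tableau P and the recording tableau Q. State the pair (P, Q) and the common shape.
P = [1, 3, 5] / [2, 7, 8] / [4] / [6];  Q = [1, 2, 4] / [3, 6, 8] / [5] / [7];  common shape = (3, 3, 1, 1)

Row-insert the values π_1, π_2, … into P one at a time, bumping the leftmost entry strictly greater than the inserted value down to the next row. The recording tableau Q records, in position (i, j), the step at which that cell was added to P.
  Insert 6 (step 1): P = [6];  Q = [1]
  Insert 7 (step 2): P = [6, 7];  Q = [1, 2]
  Insert 4 (step 3): P = [4, 7] / [6];  Q = [1, 2] / [3]
  Insert 8 (step 4): P = [4, 7, 8] / [6];  Q = [1, 2, 4] / [3]
  Insert 2 (step 5): P = [2, 7, 8] / [4] / [6];  Q = [1, 2, 4] / [3] / [5]
  Insert 3 (step 6): P = [2, 3, 8] / [4, 7] / [6];  Q = [1, 2, 4] / [3, 6] / [5]
  Insert 1 (step 7): P = [1, 3, 8] / [2, 7] / [4] / [6];  Q = [1, 2, 4] / [3, 6] / [5] / [7]
  Insert 5 (step 8): P = [1, 3, 5] / [2, 7, 8] / [4] / [6];  Q = [1, 2, 4] / [3, 6, 8] / [5] / [7]
Final shape: (3, 3, 1, 1).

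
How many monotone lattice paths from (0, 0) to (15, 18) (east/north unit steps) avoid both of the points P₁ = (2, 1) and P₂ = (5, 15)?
Number of paths = 674028066

Inclusion–exclusion. Total paths: C(33, 15) = 1037158320. Through P₁: C(3, 2)·C(30, 13) = 359279550. Through P₂: C(20, 5)·C(13, 10) = 4434144. Since P₁ is strictly southwest of P₂, a monotone path through both must visit P₁ then P₂; paths through both = C(3, 2)·C(17, 3)·C(13, 10) = 583440. Avoid both = 1037158320 − 359279550 − 4434144 + 583440 = 674028066.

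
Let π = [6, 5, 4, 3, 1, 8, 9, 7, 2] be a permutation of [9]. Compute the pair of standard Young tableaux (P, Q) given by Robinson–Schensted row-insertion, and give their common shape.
P = [1, 2, 9] / [3, 7] / [4, 8] / [5] / [6];  Q = [1, 6, 7] / [2, 8] / [3, 9] / [4] / [5];  common shape = (3, 2, 2, 1, 1)

Row-insert the values π_1, π_2, … into P one at a time, bumping the leftmost entry strictly greater than the inserted value down to the next row. The recording tableau Q records, in position (i, j), the step at which that cell was added to P.
  Insert 6 (step 1): P = [6];  Q = [1]
  Insert 5 (step 2): P = [5] / [6];  Q = [1] / [2]
  Insert 4 (step 3): P = [4] / [5] / [6];  Q = [1] / [2] / [3]
  Insert 3 (step 4): P = [3] / [4] / [5] / [6];  Q = [1] / [2] / [3] / [4]
  Insert 1 (step 5): P = [1] / [3] / [4] / [5] / [6];  Q = [1] / [2] / [3] / [4] / [5]
  Insert 8 (step 6): P = [1, 8] / [3] / [4] / [5] / [6];  Q = [1, 6] / [2] / [3] / [4] / [5]
  Insert 9 (step 7): P = [1, 8, 9] / [3] / [4] / [5] / [6];  Q = [1, 6, 7] / [2] / [3] / [4] / [5]
  Insert 7 (step 8): P = [1, 7, 9] / [3, 8] / [4] / [5] / [6];  Q = [1, 6, 7] / [2, 8] / [3] / [4] / [5]
  Insert 2 (step 9): P = [1, 2, 9] / [3, 7] / [4, 8] / [5] / [6];  Q = [1, 6, 7] / [2, 8] / [3, 9] / [4] / [5]
Final shape: (3, 2, 2, 1, 1).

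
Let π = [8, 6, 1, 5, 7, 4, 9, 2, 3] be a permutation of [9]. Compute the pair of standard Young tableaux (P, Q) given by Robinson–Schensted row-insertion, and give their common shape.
P = [1, 2, 3, 9] / [4, 7] / [5] / [6] / [8];  Q = [1, 4, 5, 7] / [2, 9] / [3] / [6] / [8];  common shape = (4, 2, 1, 1, 1)

Row-insert the values π_1, π_2, … into P one at a time, bumping the leftmost entry strictly greater than the inserted value down to the next row. The recording tableau Q records, in position (i, j), the step at which that cell was added to P.
  Insert 8 (step 1): P = [8];  Q = [1]
  Insert 6 (step 2): P = [6] / [8];  Q = [1] / [2]
  Insert 1 (step 3): P = [1] / [6] / [8];  Q = [1] / [2] / [3]
  Insert 5 (step 4): P = [1, 5] / [6] / [8];  Q = [1, 4] / [2] / [3]
  Insert 7 (step 5): P = [1, 5, 7] / [6] / [8];  Q = [1, 4, 5] / [2] / [3]
  Insert 4 (step 6): P = [1, 4, 7] / [5] / [6] / [8];  Q = [1, 4, 5] / [2] / [3] / [6]
  Insert 9 (step 7): P = [1, 4, 7, 9] / [5] / [6] / [8];  Q = [1, 4, 5, 7] / [2] / [3] / [6]
  Insert 2 (step 8): P = [1, 2, 7, 9] / [4] / [5] / [6] / [8];  Q = [1, 4, 5, 7] / [2] / [3] / [6] / [8]
  Insert 3 (step 9): P = [1, 2, 3, 9] / [4, 7] / [5] / [6] / [8];  Q = [1, 4, 5, 7] / [2, 9] / [3] / [6] / [8]
Final shape: (4, 2, 1, 1, 1).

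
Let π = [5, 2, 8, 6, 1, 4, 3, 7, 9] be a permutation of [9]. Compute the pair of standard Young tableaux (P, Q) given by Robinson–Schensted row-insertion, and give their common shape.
P = [1, 3, 7, 9] / [2, 4] / [5, 6] / [8];  Q = [1, 3, 8, 9] / [2, 4] / [5, 6] / [7];  common shape = (4, 2, 2, 1)

Row-insert the values π_1, π_2, … into P one at a time, bumping the leftmost entry strictly greater than the inserted value down to the next row. The recording tableau Q records, in position (i, j), the step at which that cell was added to P.
  Insert 5 (step 1): P = [5];  Q = [1]
  Insert 2 (step 2): P = [2] / [5];  Q = [1] / [2]
  Insert 8 (step 3): P = [2, 8] / [5];  Q = [1, 3] / [2]
  Insert 6 (step 4): P = [2, 6] / [5, 8];  Q = [1, 3] / [2, 4]
  Insert 1 (step 5): P = [1, 6] / [2, 8] / [5];  Q = [1, 3] / [2, 4] / [5]
  Insert 4 (step 6): P = [1, 4] / [2, 6] / [5, 8];  Q = [1, 3] / [2, 4] / [5, 6]
  Insert 3 (step 7): P = [1, 3] / [2, 4] / [5, 6] / [8];  Q = [1, 3] / [2, 4] / [5, 6] / [7]
  Insert 7 (step 8): P = [1, 3, 7] / [2, 4] / [5, 6] / [8];  Q = [1, 3, 8] / [2, 4] / [5, 6] / [7]
  Insert 9 (step 9): P = [1, 3, 7, 9] / [2, 4] / [5, 6] / [8];  Q = [1, 3, 8, 9] / [2, 4] / [5, 6] / [7]
Final shape: (4, 2, 2, 1).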